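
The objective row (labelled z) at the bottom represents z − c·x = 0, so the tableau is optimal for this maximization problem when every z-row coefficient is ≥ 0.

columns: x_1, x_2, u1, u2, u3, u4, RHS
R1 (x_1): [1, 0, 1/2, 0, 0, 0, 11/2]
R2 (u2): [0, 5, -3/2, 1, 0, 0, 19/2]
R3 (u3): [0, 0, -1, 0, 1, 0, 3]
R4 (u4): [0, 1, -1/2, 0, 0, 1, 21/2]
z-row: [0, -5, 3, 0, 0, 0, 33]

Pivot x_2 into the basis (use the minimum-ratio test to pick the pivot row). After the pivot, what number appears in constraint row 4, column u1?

-1/5

Ratio test on column x_2 — row 1: entry 0 ≤ 0; row 2: (19/2)/5 = 19/10; row 3: entry 0 ≤ 0; row 4: (21/2)/1 = 21/2. Minimum is 19/10 at row 2 (u2 leaves); pivot element 5.
Divide row 2 by 5; eliminate column x_2 from the other rows.
Row 4 update in column u1: -1/2 − 1·(-3/10) = -1/5.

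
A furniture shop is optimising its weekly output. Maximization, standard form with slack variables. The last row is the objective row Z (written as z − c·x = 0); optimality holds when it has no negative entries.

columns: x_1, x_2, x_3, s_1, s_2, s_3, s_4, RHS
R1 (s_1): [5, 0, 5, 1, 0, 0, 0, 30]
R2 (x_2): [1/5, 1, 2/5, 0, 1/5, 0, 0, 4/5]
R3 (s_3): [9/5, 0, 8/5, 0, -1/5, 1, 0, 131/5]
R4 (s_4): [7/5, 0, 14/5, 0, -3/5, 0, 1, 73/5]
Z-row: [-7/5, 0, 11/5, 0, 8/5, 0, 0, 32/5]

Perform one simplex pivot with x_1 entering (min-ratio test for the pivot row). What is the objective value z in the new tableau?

Ratio test on column x_1 — row 1: 30/5 = 6; row 2: (4/5)/(1/5) = 4; row 3: (131/5)/(9/5) = 131/9; row 4: (73/5)/(7/5) = 73/7. Minimum is 4 at row 2 (x_2 leaves); pivot element 1/5.
Pivot on row 2; the Z-row RHS becomes 32/5 − (-7/5)·4 = 12.

12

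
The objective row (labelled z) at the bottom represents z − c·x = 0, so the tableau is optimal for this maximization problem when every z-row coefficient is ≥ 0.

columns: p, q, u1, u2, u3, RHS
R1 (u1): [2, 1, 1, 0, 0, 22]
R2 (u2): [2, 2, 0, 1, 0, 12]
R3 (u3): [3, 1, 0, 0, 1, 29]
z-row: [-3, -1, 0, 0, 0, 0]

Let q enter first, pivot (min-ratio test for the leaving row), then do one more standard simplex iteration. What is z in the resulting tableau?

Ratio test on column q — row 1: 22/1 = 22; row 2: 12/2 = 6; row 3: 29/1 = 29. Minimum is 6 at row 2 (u2 leaves); pivot element 2.
Pivot on row 2; the z-row RHS becomes 0 − (-1)·6 = 6.
Next entering variable (most negative z-row entry -2): p.
Ratio test on column p — row 1: 16/1 = 16; row 2: 6/1 = 6; row 3: 23/2 = 23/2. Minimum is 6 at row 2 (q leaves); pivot element 1.
After the second pivot the z-row RHS is 6 − (-2)·6 = 18.

18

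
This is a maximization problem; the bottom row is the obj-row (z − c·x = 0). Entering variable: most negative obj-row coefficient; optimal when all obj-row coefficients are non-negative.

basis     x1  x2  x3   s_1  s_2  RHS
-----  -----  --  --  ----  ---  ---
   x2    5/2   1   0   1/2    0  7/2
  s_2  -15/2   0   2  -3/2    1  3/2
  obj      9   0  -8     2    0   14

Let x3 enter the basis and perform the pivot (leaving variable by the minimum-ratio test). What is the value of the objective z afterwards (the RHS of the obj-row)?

20

Ratio test on column x3 — row 1: entry 0 ≤ 0; row 2: (3/2)/2 = 3/4. Minimum is 3/4 at row 2 (s_2 leaves); pivot element 2.
Pivot on row 2; the obj-row RHS becomes 14 − (-8)·(3/4) = 20.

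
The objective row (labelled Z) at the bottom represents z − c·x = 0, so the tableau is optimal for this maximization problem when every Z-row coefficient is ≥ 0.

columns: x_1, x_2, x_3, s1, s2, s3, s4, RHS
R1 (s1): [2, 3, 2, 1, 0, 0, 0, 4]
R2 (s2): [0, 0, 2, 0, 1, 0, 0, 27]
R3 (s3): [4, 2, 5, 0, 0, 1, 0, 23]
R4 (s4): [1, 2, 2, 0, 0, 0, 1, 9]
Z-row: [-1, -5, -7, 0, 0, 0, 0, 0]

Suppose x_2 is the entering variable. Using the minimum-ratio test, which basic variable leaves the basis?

s1

Column x_2 entries and ratios — s1: 4/3 = 4/3; s2: 0 ≤ 0, skip; s3: 23/2 = 23/2; s4: 9/2 = 9/2.
Smallest ratio is 4/3 in the row of s1, so s1 leaves.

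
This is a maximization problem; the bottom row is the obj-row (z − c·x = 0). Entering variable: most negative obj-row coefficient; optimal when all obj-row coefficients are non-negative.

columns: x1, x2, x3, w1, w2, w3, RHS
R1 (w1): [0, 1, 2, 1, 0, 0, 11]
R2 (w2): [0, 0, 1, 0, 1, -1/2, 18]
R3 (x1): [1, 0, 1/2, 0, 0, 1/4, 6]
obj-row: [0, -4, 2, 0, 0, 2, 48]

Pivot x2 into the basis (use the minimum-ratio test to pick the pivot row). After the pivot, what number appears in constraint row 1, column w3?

Ratio test on column x2 — row 1: 11/1 = 11; row 2: entry 0 ≤ 0; row 3: entry 0 ≤ 0. Minimum is 11 at row 1 (w1 leaves); pivot element 1.
Divide row 1 by 1; eliminate column x2 from the other rows.
In the new row 1, the w3 entry is the old entry divided by the pivot: 0/1 = 0.

0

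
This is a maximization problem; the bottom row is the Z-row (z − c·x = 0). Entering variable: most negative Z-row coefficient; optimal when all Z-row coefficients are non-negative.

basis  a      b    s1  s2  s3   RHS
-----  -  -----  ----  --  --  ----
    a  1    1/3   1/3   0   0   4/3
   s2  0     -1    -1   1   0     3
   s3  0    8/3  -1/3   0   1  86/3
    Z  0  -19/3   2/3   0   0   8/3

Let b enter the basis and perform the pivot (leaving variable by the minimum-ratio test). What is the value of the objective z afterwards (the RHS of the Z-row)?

Ratio test on column b — row 1: (4/3)/(1/3) = 4; row 2: entry -1 ≤ 0; row 3: (86/3)/(8/3) = 43/4. Minimum is 4 at row 1 (a leaves); pivot element 1/3.
Pivot on row 1; the Z-row RHS becomes 8/3 − (-19/3)·4 = 28.

28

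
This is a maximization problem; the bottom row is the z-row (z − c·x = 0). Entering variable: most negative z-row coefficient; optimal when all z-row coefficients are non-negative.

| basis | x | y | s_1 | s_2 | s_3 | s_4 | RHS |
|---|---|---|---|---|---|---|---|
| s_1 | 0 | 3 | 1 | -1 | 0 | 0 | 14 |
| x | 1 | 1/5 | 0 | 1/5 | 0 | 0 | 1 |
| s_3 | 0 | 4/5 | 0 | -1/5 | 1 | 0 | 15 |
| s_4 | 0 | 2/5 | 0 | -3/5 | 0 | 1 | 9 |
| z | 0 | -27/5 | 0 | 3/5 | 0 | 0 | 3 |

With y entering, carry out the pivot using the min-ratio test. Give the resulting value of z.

141/5

Ratio test on column y — row 1: 14/3 = 14/3; row 2: 1/(1/5) = 5; row 3: 15/(4/5) = 75/4; row 4: 9/(2/5) = 45/2. Minimum is 14/3 at row 1 (s_1 leaves); pivot element 3.
Pivot on row 1; the z-row RHS becomes 3 − (-27/5)·(14/3) = 141/5.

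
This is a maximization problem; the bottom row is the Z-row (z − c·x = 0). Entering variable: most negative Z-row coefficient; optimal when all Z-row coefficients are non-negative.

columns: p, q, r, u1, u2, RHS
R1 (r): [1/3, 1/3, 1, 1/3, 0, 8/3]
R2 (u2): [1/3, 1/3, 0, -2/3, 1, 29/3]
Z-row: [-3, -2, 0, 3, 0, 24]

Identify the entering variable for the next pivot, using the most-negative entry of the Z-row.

Negative Z-row entries: p: -3, q: -2.
The most negative is -3 in column p, so p enters.

p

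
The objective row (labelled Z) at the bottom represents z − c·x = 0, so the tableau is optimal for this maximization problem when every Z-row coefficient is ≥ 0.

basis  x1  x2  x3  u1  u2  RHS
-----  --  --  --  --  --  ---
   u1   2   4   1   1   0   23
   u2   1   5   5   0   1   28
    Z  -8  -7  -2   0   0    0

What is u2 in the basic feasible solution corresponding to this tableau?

u2 is basic (row 2); its value is the RHS of that row, 28.

28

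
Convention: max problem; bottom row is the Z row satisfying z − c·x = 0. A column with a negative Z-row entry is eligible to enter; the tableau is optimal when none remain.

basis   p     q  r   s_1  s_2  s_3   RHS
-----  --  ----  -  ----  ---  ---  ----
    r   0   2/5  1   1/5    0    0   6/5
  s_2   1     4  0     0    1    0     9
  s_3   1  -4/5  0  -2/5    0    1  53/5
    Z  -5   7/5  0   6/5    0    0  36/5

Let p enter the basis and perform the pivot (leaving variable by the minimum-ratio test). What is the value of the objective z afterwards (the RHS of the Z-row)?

261/5

Ratio test on column p — row 1: entry 0 ≤ 0; row 2: 9/1 = 9; row 3: (53/5)/1 = 53/5. Minimum is 9 at row 2 (s_2 leaves); pivot element 1.
Pivot on row 2; the Z-row RHS becomes 36/5 − (-5)·9 = 261/5.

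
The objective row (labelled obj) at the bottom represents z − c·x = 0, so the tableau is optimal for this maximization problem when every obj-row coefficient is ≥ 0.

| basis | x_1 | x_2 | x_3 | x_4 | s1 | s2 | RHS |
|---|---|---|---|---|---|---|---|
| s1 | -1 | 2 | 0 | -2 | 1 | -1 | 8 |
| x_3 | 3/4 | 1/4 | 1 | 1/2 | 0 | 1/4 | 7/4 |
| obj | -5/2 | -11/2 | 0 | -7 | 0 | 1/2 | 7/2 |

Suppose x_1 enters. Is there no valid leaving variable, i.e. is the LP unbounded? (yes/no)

Column x_1 has positive entries in row(s) 2, so the ratio test bounds it — not unbounded.

no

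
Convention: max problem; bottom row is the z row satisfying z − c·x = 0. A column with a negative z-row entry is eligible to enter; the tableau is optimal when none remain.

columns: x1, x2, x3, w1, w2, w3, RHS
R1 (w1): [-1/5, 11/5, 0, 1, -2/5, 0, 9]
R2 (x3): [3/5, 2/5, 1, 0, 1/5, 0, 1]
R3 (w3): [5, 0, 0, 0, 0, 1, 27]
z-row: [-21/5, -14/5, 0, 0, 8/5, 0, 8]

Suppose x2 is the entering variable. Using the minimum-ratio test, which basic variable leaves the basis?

x3

Column x2 entries and ratios — w1: 9/(11/5) = 45/11; x3: 1/(2/5) = 5/2; w3: 0 ≤ 0, skip.
Smallest ratio is 5/2 in the row of x3, so x3 leaves.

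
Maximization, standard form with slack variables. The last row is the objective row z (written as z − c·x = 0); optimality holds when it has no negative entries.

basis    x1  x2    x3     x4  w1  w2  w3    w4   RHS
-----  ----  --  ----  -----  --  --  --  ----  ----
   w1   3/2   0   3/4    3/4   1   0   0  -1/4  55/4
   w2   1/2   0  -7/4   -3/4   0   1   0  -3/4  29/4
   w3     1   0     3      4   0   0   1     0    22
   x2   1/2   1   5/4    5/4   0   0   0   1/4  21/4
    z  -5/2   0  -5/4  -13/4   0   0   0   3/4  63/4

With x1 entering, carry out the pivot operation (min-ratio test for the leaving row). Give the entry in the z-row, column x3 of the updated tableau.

Ratio test on column x1 — row 1: (55/4)/(3/2) = 55/6; row 2: (29/4)/(1/2) = 29/2; row 3: 22/1 = 22; row 4: (21/4)/(1/2) = 21/2. Minimum is 55/6 at row 1 (w1 leaves); pivot element 3/2.
Divide row 1 by 3/2; eliminate column x1 from the other rows.
z-row update in column x3: -5/4 − (-5/2)·(1/2) = 0.

0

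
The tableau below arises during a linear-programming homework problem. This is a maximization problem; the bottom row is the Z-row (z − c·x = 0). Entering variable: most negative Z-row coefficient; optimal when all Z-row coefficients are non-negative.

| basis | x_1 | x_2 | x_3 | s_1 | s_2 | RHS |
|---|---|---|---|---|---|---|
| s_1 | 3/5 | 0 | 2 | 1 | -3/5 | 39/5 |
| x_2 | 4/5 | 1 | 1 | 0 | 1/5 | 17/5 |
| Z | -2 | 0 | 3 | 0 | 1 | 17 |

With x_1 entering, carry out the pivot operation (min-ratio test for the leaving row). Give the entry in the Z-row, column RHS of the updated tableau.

51/2

Ratio test on column x_1 — row 1: (39/5)/(3/5) = 13; row 2: (17/5)/(4/5) = 17/4. Minimum is 17/4 at row 2 (x_2 leaves); pivot element 4/5.
Divide row 2 by 4/5; eliminate column x_1 from the other rows.
Z-row update in column RHS: 17 − (-2)·(17/4) = 51/2.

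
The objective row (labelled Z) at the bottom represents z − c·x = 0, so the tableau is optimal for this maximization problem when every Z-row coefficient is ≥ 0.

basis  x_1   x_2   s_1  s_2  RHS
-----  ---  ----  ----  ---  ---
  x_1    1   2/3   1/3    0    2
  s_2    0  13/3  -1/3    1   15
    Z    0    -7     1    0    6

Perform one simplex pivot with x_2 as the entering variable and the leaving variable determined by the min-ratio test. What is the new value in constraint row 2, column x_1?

-13/2

Ratio test on column x_2 — row 1: 2/(2/3) = 3; row 2: 15/(13/3) = 45/13. Minimum is 3 at row 1 (x_1 leaves); pivot element 2/3.
Divide row 1 by 2/3; eliminate column x_2 from the other rows.
Row 2 update in column x_1: 0 − (13/3)·(3/2) = -13/2.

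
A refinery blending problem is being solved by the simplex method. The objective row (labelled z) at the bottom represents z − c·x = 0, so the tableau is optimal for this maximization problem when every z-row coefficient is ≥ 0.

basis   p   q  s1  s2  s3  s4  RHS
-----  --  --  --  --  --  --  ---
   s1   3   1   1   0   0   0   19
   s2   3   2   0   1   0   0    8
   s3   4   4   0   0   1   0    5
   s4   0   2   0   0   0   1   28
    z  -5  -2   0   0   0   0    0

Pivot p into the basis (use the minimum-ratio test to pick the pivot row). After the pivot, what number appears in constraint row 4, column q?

Ratio test on column p — row 1: 19/3 = 19/3; row 2: 8/3 = 8/3; row 3: 5/4 = 5/4; row 4: entry 0 ≤ 0. Minimum is 5/4 at row 3 (s3 leaves); pivot element 4.
Divide row 3 by 4; eliminate column p from the other rows.
Row 4 update in column q: 2 − 0·1 = 2.

2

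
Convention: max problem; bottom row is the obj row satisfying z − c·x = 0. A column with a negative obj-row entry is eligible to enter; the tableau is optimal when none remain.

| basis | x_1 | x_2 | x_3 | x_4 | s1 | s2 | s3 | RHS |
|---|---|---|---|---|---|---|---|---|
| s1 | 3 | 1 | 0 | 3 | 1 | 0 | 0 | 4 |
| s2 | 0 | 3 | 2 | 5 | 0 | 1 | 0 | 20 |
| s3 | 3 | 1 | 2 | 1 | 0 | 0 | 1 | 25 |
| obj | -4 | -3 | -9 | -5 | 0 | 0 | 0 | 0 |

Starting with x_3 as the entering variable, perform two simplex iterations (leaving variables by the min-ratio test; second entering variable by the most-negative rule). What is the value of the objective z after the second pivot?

286/3

Ratio test on column x_3 — row 1: entry 0 ≤ 0; row 2: 20/2 = 10; row 3: 25/2 = 25/2. Minimum is 10 at row 2 (s2 leaves); pivot element 2.
Pivot on row 2; the obj-row RHS becomes 0 − (-9)·10 = 90.
Next entering variable (most negative obj-row entry -4): x_1.
Ratio test on column x_1 — row 1: 4/3 = 4/3; row 2: entry 0 ≤ 0; row 3: 5/3 = 5/3. Minimum is 4/3 at row 1 (s1 leaves); pivot element 3.
After the second pivot the obj-row RHS is 90 − (-4)·(4/3) = 286/3.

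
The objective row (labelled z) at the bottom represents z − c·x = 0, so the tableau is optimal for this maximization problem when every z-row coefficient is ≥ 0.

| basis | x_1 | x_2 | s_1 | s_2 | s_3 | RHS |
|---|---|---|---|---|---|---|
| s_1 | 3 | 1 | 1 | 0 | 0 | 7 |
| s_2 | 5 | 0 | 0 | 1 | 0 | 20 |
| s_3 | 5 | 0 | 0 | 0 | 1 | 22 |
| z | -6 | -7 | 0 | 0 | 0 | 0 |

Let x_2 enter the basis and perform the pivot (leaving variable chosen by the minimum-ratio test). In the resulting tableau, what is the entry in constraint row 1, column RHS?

Ratio test on column x_2 — row 1: 7/1 = 7; row 2: entry 0 ≤ 0; row 3: entry 0 ≤ 0. Minimum is 7 at row 1 (s_1 leaves); pivot element 1.
Divide row 1 by 1; eliminate column x_2 from the other rows.
In the new row 1, the RHS entry is the old entry divided by the pivot: 7/1 = 7.

7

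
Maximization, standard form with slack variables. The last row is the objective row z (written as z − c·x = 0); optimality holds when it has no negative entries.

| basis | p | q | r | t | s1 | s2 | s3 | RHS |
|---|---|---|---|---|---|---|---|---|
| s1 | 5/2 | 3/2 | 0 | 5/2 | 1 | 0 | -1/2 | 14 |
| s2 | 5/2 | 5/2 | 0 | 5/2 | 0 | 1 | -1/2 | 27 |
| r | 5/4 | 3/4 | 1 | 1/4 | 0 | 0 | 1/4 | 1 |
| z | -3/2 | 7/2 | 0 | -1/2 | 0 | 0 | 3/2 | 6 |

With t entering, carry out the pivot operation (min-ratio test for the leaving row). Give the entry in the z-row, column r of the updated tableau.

Ratio test on column t — row 1: 14/(5/2) = 28/5; row 2: 27/(5/2) = 54/5; row 3: 1/(1/4) = 4. Minimum is 4 at row 3 (r leaves); pivot element 1/4.
Divide row 3 by 1/4; eliminate column t from the other rows.
z-row update in column r: 0 − (-1/2)·4 = 2.

2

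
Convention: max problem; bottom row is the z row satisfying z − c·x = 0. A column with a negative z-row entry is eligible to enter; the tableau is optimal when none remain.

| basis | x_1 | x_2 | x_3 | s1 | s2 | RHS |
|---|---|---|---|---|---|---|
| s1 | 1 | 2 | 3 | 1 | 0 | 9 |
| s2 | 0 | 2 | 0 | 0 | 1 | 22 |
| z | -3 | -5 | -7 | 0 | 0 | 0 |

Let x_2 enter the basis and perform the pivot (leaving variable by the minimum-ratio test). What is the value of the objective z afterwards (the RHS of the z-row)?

Ratio test on column x_2 — row 1: 9/2 = 9/2; row 2: 22/2 = 11. Minimum is 9/2 at row 1 (s1 leaves); pivot element 2.
Pivot on row 1; the z-row RHS becomes 0 − (-5)·(9/2) = 45/2.

45/2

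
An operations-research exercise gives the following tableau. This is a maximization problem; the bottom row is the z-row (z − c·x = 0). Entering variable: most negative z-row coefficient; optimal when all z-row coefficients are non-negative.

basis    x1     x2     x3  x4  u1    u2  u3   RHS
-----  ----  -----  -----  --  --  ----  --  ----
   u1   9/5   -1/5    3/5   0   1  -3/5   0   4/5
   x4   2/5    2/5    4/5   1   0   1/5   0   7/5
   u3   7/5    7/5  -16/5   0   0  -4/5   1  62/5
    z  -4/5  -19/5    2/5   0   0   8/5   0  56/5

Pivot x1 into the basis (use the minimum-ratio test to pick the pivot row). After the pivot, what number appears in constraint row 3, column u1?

Ratio test on column x1 — row 1: (4/5)/(9/5) = 4/9; row 2: (7/5)/(2/5) = 7/2; row 3: (62/5)/(7/5) = 62/7. Minimum is 4/9 at row 1 (u1 leaves); pivot element 9/5.
Divide row 1 by 9/5; eliminate column x1 from the other rows.
Row 3 update in column u1: 0 − (7/5)·(5/9) = -7/9.

-7/9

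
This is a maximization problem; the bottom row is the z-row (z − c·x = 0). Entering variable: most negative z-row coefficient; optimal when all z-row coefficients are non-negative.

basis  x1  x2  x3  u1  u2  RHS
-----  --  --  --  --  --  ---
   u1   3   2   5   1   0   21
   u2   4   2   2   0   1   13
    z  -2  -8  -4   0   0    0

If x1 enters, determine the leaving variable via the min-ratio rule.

Column x1 entries and ratios — u1: 21/3 = 7; u2: 13/4 = 13/4.
Smallest ratio is 13/4 in the row of u2, so u2 leaves.

u2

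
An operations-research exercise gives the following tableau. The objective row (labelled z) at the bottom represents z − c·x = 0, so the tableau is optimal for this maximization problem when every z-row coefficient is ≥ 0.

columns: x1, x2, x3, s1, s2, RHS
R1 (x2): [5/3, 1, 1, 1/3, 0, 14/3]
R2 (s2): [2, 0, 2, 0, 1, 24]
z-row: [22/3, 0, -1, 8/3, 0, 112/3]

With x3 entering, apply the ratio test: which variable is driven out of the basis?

x2

Column x3 entries and ratios — x2: (14/3)/1 = 14/3; s2: 24/2 = 12.
Smallest ratio is 14/3 in the row of x2, so x2 leaves.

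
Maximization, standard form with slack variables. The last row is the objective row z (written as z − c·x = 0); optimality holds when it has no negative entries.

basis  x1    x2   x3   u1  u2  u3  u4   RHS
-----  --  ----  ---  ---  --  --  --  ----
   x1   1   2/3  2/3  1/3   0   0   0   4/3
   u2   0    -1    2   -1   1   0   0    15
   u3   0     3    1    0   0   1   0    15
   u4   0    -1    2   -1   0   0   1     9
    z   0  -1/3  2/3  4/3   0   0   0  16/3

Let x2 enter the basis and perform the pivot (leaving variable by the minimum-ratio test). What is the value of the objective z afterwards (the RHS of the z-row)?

Ratio test on column x2 — row 1: (4/3)/(2/3) = 2; row 2: entry -1 ≤ 0; row 3: 15/3 = 5; row 4: entry -1 ≤ 0. Minimum is 2 at row 1 (x1 leaves); pivot element 2/3.
Pivot on row 1; the z-row RHS becomes 16/3 − (-1/3)·2 = 6.

6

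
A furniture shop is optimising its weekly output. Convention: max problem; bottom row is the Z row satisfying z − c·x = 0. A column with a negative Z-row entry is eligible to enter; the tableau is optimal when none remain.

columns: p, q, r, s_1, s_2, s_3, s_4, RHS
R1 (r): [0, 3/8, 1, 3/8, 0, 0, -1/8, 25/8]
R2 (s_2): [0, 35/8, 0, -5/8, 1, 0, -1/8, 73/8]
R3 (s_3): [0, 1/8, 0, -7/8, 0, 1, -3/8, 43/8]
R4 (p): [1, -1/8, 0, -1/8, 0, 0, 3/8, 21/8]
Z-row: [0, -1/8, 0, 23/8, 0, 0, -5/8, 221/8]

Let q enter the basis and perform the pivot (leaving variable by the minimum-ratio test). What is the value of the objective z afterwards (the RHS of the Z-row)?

Ratio test on column q — row 1: (25/8)/(3/8) = 25/3; row 2: (73/8)/(35/8) = 73/35; row 3: (43/8)/(1/8) = 43; row 4: entry -1/8 ≤ 0. Minimum is 73/35 at row 2 (s_2 leaves); pivot element 35/8.
Pivot on row 2; the Z-row RHS becomes 221/8 − (-1/8)·(73/35) = 976/35.

976/35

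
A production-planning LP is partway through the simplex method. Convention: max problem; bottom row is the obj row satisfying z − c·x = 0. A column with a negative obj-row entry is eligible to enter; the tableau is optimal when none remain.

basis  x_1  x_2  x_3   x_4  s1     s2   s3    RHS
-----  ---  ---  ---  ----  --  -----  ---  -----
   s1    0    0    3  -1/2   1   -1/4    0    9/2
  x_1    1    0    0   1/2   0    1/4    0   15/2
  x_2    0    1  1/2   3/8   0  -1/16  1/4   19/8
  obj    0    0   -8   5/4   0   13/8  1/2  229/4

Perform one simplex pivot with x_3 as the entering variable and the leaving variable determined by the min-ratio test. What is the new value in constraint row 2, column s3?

0

Ratio test on column x_3 — row 1: (9/2)/3 = 3/2; row 2: entry 0 ≤ 0; row 3: (19/8)/(1/2) = 19/4. Minimum is 3/2 at row 1 (s1 leaves); pivot element 3.
Divide row 1 by 3; eliminate column x_3 from the other rows.
Row 2 update in column s3: 0 − 0·0 = 0.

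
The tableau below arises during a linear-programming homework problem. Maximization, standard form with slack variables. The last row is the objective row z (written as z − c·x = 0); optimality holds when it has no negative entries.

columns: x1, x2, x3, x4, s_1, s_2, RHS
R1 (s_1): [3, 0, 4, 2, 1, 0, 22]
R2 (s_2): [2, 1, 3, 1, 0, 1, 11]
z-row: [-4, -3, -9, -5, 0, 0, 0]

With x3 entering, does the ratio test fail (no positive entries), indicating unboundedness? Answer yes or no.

Column x3 has positive entries in row(s) 1, 2, so the ratio test bounds it — not unbounded.

no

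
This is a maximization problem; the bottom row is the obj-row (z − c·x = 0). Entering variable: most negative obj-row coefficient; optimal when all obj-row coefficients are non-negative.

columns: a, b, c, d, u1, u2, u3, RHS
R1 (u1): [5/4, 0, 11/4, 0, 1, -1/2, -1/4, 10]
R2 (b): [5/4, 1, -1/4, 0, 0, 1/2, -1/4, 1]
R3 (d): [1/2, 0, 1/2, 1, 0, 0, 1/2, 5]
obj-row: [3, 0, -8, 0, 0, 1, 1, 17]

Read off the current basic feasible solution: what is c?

0

c is not in the basis, so in the current basic feasible solution c = 0.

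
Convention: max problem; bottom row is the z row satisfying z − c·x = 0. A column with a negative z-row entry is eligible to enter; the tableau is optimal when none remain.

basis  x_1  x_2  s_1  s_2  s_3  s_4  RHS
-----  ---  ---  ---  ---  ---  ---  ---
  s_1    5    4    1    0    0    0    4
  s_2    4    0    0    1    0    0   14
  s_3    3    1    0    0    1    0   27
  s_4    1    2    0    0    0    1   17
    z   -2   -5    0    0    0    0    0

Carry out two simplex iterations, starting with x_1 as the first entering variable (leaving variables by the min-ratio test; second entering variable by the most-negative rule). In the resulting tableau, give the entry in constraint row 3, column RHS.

26

Ratio test on column x_1 — row 1: 4/5 = 4/5; row 2: 14/4 = 7/2; row 3: 27/3 = 9; row 4: 17/1 = 17. Minimum is 4/5 at row 1 (s_1 leaves); pivot element 5.
Divide row 1 by 5; eliminate column x_1 from the other rows.
Second iteration: most negative z-row entry is -17/5 in column x_2, so x_2 enters.
Ratio test on column x_2 — row 1: (4/5)/(4/5) = 1; row 2: entry -16/5 ≤ 0; row 3: entry -7/5 ≤ 0; row 4: (81/5)/(6/5) = 27/2. Minimum is 1 at row 1 (x_1 leaves); pivot element 4/5.
Divide row 1 by 4/5; eliminate column x_2 from the other rows.
After both pivots, the entry at constraint row 3, column RHS is 26.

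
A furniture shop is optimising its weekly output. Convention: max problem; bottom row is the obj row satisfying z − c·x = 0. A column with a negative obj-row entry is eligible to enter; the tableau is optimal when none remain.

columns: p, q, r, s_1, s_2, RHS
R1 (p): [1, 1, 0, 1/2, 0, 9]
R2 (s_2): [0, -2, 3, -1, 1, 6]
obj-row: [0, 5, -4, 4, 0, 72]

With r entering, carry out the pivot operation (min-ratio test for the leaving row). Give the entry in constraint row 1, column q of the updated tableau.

Ratio test on column r — row 1: entry 0 ≤ 0; row 2: 6/3 = 2. Minimum is 2 at row 2 (s_2 leaves); pivot element 3.
Divide row 2 by 3; eliminate column r from the other rows.
Row 1 update in column q: 1 − 0·(-2/3) = 1.

1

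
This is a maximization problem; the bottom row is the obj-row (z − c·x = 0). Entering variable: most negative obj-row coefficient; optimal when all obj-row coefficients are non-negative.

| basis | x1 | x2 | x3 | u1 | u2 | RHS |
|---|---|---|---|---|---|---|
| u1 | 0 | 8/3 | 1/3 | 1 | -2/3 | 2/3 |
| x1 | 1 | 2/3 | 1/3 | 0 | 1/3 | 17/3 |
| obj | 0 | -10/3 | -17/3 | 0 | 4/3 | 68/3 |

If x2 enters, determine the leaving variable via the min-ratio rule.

u1

Column x2 entries and ratios — u1: (2/3)/(8/3) = 1/4; x1: (17/3)/(2/3) = 17/2.
Smallest ratio is 1/4 in the row of u1, so u1 leaves.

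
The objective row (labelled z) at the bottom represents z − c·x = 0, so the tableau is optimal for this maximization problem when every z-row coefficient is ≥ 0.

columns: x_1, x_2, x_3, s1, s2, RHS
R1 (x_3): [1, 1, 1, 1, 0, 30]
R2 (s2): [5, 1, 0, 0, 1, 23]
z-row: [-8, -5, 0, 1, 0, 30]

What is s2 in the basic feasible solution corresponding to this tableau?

23

s2 is basic (row 2); its value is the RHS of that row, 23.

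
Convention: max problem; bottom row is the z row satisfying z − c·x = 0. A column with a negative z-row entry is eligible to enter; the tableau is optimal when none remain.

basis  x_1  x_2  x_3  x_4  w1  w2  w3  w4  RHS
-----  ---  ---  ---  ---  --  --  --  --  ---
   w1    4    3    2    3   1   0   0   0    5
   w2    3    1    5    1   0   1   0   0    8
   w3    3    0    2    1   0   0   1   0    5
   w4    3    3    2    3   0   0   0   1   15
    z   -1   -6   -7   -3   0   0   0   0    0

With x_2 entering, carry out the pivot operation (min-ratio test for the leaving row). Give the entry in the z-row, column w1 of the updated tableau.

2

Ratio test on column x_2 — row 1: 5/3 = 5/3; row 2: 8/1 = 8; row 3: entry 0 ≤ 0; row 4: 15/3 = 5. Minimum is 5/3 at row 1 (w1 leaves); pivot element 3.
Divide row 1 by 3; eliminate column x_2 from the other rows.
z-row update in column w1: 0 − (-6)·(1/3) = 2.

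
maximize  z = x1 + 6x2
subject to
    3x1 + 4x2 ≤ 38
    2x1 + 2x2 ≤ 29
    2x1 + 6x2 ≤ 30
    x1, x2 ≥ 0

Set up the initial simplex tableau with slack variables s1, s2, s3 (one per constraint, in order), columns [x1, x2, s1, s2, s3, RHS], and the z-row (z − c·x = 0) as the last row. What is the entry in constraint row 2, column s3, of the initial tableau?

0

Slack s3 belongs to constraint 3; its column is the unit vector e_3, so the entry in row 2 is 0.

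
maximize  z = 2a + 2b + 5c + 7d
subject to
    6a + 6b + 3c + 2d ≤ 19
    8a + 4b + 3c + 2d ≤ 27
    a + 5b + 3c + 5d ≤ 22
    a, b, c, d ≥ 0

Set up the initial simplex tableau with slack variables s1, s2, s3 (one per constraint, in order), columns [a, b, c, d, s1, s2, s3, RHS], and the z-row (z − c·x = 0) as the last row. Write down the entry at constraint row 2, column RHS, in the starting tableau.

27

The RHS of constraint 2 is b_2 = 27.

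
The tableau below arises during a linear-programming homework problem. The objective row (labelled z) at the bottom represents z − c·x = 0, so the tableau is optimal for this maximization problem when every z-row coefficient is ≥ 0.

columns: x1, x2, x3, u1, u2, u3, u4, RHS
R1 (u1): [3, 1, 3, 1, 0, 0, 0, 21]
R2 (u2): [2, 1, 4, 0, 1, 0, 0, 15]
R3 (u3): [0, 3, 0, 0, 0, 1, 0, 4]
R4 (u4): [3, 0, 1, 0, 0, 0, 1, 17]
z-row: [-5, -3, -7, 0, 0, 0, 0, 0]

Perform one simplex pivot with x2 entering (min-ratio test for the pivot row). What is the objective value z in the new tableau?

Ratio test on column x2 — row 1: 21/1 = 21; row 2: 15/1 = 15; row 3: 4/3 = 4/3; row 4: entry 0 ≤ 0. Minimum is 4/3 at row 3 (u3 leaves); pivot element 3.
Pivot on row 3; the z-row RHS becomes 0 − (-3)·(4/3) = 4.

4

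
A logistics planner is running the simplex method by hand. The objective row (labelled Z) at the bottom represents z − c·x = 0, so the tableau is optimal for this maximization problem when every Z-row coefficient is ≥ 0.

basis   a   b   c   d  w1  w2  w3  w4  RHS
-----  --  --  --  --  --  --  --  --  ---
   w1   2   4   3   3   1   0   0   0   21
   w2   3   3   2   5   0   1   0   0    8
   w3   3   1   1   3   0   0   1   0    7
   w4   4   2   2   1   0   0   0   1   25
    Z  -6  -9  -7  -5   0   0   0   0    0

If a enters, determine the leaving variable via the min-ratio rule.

Column a entries and ratios — w1: 21/2 = 21/2; w2: 8/3 = 8/3; w3: 7/3 = 7/3; w4: 25/4 = 25/4.
Smallest ratio is 7/3 in the row of w3, so w3 leaves.

w3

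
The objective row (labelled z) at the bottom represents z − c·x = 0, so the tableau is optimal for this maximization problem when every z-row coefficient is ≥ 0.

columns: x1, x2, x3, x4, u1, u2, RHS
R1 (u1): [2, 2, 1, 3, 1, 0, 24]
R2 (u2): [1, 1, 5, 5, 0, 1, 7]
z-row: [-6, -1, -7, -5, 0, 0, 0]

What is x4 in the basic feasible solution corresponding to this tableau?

0

x4 is not in the basis, so in the current basic feasible solution x4 = 0.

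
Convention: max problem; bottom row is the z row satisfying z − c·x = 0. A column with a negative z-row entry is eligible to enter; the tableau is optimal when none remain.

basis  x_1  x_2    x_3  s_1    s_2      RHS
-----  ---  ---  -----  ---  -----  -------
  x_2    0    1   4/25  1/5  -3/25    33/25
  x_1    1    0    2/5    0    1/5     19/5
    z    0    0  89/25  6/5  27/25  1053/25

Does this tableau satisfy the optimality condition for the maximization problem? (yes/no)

yes

Every z-row coefficient is ≥ 0, so the tableau is optimal.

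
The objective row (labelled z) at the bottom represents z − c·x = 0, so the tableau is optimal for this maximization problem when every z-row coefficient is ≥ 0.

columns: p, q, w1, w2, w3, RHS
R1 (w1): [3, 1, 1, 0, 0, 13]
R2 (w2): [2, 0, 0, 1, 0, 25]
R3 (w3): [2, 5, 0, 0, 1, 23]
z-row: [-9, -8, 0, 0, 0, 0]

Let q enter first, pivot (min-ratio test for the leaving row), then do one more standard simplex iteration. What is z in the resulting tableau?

Ratio test on column q — row 1: 13/1 = 13; row 2: entry 0 ≤ 0; row 3: 23/5 = 23/5. Minimum is 23/5 at row 3 (w3 leaves); pivot element 5.
Pivot on row 3; the z-row RHS becomes 0 − (-8)·(23/5) = 184/5.
Next entering variable (most negative z-row entry -29/5): p.
Ratio test on column p — row 1: (42/5)/(13/5) = 42/13; row 2: 25/2 = 25/2; row 3: (23/5)/(2/5) = 23/2. Minimum is 42/13 at row 1 (w1 leaves); pivot element 13/5.
After the second pivot the z-row RHS is 184/5 − (-29/5)·(42/13) = 722/13.

722/13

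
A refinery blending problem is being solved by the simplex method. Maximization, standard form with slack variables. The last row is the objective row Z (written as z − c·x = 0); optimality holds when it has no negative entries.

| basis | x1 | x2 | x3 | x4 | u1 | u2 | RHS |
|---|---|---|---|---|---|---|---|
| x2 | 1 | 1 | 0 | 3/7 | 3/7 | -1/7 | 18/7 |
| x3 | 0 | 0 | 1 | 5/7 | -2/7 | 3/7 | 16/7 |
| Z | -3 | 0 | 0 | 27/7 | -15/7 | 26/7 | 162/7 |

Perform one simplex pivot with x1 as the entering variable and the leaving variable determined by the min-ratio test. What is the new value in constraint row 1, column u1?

3/7

Ratio test on column x1 — row 1: (18/7)/1 = 18/7; row 2: entry 0 ≤ 0. Minimum is 18/7 at row 1 (x2 leaves); pivot element 1.
Divide row 1 by 1; eliminate column x1 from the other rows.
In the new row 1, the u1 entry is the old entry divided by the pivot: (3/7)/1 = 3/7.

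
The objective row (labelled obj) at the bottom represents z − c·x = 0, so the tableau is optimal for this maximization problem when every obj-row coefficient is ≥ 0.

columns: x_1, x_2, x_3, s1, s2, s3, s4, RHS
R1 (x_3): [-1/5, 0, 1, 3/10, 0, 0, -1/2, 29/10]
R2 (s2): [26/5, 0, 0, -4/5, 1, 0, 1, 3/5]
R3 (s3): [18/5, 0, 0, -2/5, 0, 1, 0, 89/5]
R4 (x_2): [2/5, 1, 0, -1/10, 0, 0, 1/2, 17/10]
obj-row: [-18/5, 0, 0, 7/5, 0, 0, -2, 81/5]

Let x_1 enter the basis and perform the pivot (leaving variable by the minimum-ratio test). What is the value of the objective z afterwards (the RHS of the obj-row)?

216/13

Ratio test on column x_1 — row 1: entry -1/5 ≤ 0; row 2: (3/5)/(26/5) = 3/26; row 3: (89/5)/(18/5) = 89/18; row 4: (17/10)/(2/5) = 17/4. Minimum is 3/26 at row 2 (s2 leaves); pivot element 26/5.
Pivot on row 2; the obj-row RHS becomes 81/5 − (-18/5)·(3/26) = 216/13.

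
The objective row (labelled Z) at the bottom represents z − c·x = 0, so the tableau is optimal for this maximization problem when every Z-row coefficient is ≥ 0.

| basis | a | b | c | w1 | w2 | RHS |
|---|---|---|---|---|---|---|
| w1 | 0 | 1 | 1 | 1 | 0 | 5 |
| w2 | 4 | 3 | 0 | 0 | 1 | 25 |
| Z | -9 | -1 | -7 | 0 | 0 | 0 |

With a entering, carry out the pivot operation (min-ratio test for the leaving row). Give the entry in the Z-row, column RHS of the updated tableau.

225/4

Ratio test on column a — row 1: entry 0 ≤ 0; row 2: 25/4 = 25/4. Minimum is 25/4 at row 2 (w2 leaves); pivot element 4.
Divide row 2 by 4; eliminate column a from the other rows.
Z-row update in column RHS: 0 − (-9)·(25/4) = 225/4.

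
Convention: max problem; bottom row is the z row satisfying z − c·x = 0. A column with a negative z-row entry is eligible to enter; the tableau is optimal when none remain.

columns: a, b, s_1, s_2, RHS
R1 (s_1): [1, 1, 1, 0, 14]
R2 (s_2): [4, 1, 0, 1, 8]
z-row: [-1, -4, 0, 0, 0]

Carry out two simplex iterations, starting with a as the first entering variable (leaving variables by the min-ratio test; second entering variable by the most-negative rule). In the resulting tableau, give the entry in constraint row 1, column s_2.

Ratio test on column a — row 1: 14/1 = 14; row 2: 8/4 = 2. Minimum is 2 at row 2 (s_2 leaves); pivot element 4.
Divide row 2 by 4; eliminate column a from the other rows.
Second iteration: most negative z-row entry is -15/4 in column b, so b enters.
Ratio test on column b — row 1: 12/(3/4) = 16; row 2: 2/(1/4) = 8. Minimum is 8 at row 2 (a leaves); pivot element 1/4.
Divide row 2 by 1/4; eliminate column b from the other rows.
After both pivots, the entry at constraint row 1, column s_2 is -1.

-1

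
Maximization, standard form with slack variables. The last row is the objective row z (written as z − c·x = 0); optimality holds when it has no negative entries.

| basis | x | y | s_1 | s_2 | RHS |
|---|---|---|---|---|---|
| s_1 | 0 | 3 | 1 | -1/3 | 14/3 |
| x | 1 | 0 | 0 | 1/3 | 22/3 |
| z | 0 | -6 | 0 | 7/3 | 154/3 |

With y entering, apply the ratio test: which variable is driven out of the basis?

Column y entries and ratios — s_1: (14/3)/3 = 14/9; x: 0 ≤ 0, skip.
Smallest ratio is 14/9 in the row of s_1, so s_1 leaves.

s_1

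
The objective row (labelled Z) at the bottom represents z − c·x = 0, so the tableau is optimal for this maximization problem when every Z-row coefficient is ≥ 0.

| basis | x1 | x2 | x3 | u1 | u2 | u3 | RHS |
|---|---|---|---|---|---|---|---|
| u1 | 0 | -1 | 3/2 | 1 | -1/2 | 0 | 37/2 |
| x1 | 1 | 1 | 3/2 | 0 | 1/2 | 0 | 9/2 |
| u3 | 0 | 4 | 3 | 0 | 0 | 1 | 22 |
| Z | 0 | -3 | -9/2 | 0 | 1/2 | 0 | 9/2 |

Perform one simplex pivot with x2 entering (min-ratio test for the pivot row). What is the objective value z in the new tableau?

18

Ratio test on column x2 — row 1: entry -1 ≤ 0; row 2: (9/2)/1 = 9/2; row 3: 22/4 = 11/2. Minimum is 9/2 at row 2 (x1 leaves); pivot element 1.
Pivot on row 2; the Z-row RHS becomes 9/2 − (-3)·(9/2) = 18.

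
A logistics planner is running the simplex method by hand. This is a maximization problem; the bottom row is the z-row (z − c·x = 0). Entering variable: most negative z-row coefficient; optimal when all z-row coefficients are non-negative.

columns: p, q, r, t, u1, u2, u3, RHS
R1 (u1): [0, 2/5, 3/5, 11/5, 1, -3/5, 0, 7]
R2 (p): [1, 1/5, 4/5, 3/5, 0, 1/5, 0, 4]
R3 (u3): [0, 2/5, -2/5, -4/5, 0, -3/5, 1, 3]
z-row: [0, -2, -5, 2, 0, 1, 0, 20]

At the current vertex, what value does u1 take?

7

u1 is basic (row 1); its value is the RHS of that row, 7.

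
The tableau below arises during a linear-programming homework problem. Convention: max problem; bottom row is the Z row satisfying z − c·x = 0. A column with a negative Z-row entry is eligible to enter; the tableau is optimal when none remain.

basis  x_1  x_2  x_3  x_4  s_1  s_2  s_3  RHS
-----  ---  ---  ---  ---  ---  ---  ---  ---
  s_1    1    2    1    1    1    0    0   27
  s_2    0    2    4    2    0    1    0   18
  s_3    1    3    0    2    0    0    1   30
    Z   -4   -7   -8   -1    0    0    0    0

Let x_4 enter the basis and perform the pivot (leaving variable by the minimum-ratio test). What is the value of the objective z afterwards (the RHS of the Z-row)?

9

Ratio test on column x_4 — row 1: 27/1 = 27; row 2: 18/2 = 9; row 3: 30/2 = 15. Minimum is 9 at row 2 (s_2 leaves); pivot element 2.
Pivot on row 2; the Z-row RHS becomes 0 − (-1)·9 = 9.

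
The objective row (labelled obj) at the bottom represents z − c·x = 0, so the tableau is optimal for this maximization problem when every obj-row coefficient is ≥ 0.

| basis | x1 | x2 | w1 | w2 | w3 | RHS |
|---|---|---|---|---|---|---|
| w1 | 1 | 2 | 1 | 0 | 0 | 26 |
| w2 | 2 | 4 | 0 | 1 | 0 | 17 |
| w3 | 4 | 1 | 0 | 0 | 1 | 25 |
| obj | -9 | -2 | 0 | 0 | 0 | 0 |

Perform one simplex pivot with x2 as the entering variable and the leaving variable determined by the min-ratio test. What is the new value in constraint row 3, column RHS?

Ratio test on column x2 — row 1: 26/2 = 13; row 2: 17/4 = 17/4; row 3: 25/1 = 25. Minimum is 17/4 at row 2 (w2 leaves); pivot element 4.
Divide row 2 by 4; eliminate column x2 from the other rows.
Row 3 update in column RHS: 25 − 1·(17/4) = 83/4.

83/4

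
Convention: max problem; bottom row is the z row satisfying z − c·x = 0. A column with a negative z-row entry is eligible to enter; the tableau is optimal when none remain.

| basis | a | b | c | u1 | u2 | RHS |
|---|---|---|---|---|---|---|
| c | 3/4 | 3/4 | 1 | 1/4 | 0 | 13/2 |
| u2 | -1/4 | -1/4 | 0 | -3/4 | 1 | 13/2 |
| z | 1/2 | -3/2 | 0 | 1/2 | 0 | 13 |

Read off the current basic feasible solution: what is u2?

u2 is basic (row 2); its value is the RHS of that row, 13/2.

13/2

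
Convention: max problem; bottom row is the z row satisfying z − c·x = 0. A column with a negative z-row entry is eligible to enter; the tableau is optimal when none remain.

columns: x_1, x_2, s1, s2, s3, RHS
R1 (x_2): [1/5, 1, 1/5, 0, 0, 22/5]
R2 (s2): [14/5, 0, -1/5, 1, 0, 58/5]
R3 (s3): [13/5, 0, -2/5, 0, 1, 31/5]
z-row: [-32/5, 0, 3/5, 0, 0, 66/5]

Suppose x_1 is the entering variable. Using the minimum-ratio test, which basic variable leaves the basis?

Column x_1 entries and ratios — x_2: (22/5)/(1/5) = 22; s2: (58/5)/(14/5) = 29/7; s3: (31/5)/(13/5) = 31/13.
Smallest ratio is 31/13 in the row of s3, so s3 leaves.

s3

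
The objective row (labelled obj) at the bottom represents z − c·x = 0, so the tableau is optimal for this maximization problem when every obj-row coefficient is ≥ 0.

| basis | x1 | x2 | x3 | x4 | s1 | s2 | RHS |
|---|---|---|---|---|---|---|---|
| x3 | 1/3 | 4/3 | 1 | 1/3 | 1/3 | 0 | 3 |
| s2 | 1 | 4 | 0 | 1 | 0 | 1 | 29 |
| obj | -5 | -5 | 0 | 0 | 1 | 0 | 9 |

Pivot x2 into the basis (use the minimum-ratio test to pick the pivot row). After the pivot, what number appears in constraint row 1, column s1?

Ratio test on column x2 — row 1: 3/(4/3) = 9/4; row 2: 29/4 = 29/4. Minimum is 9/4 at row 1 (x3 leaves); pivot element 4/3.
Divide row 1 by 4/3; eliminate column x2 from the other rows.
In the new row 1, the s1 entry is the old entry divided by the pivot: (1/3)/(4/3) = 1/4.

1/4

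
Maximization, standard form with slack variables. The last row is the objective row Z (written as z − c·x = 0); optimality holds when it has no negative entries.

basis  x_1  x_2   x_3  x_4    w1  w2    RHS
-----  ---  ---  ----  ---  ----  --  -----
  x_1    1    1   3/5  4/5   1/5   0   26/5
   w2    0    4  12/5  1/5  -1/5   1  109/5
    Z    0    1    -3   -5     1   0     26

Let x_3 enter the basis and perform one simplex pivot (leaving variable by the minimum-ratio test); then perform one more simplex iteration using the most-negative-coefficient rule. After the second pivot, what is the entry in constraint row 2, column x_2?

15/4

Ratio test on column x_3 — row 1: (26/5)/(3/5) = 26/3; row 2: (109/5)/(12/5) = 109/12. Minimum is 26/3 at row 1 (x_1 leaves); pivot element 3/5.
Divide row 1 by 3/5; eliminate column x_3 from the other rows.
Second iteration: most negative Z-row entry is -1 in column x_4, so x_4 enters.
Ratio test on column x_4 — row 1: (26/3)/(4/3) = 13/2; row 2: entry -3 ≤ 0. Minimum is 13/2 at row 1 (x_3 leaves); pivot element 4/3.
Divide row 1 by 4/3; eliminate column x_4 from the other rows.
After both pivots, the entry at constraint row 2, column x_2 is 15/4.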